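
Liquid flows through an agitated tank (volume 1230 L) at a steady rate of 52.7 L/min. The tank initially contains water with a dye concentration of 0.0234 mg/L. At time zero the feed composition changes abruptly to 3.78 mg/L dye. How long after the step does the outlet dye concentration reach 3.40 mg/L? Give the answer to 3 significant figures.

53.5 min

Species balance on the tank: V dC/dt = Q(C_in − C), so τ = V/Q = 23.340 min.
C(t) = C_in + (C₀ − C_in) e^(−t/τ). Set C = 3.40 and solve for t:
e^(−t/τ) = (C − C_in)/(C₀ − C_in) = (3.40 − 3.78)/(0.0234 − 3.78) = 0.10116
t = −τ ln(…) = 23.340 × 2.2911 = 53.473 min.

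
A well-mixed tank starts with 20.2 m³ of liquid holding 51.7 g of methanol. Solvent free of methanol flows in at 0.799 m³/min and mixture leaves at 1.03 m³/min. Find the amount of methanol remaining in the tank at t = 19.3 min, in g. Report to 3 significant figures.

17.0 g

Total volume: dV/dt = Q_in − Q_out = -0.23100 m³/min, so V(t) = 20.2 − 0.23100 t and V(19.3) = 15.742 m³.
Solute balance: dm/dt = 0 − Q_out C = −Q_out m/V(t).
Separate: dm/m = −Q_out dt/V(t) ⇒ ln(m/m₀) = −(Q_out/(Q_in−Q_out)) ln(V/V₀).
m = m₀ (V₀/V)^(Q_out/(Q_in−Q_out)) = 51.7 × (20.2/15.742)^(-4.4589) = 17.006 g.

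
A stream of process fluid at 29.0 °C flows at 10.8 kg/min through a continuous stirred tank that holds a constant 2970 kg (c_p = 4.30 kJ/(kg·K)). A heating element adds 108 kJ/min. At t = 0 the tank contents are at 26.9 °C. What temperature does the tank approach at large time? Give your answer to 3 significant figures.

M c_p dT/dt = ṁ c_p (T_in − T) + Q̇.
At steady state dT/dt = 0 ⇒ T_ss = T_in + Q̇/(ṁ c_p) = 29.0 + 108/(10.8·4.30) = 31.326 °C.

31.3 °C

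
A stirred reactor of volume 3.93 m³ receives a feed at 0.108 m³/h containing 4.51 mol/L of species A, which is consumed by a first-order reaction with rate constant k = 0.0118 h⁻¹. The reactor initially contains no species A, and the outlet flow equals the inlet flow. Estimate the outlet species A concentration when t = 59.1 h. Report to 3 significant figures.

2.85 mol/L

Species balance: V dC/dt = Q C_in − Q C − k V C.
dC/dt = (Q/V) C_in − (Q/V + k) C; effective rate a = Q/V + k = 0.027481 + 0.0118 = 0.039281 h⁻¹.
C_ss = Q C_in/(Q + kV) = 3.1552 mol/L; C(t) = C_ss + (C₀ − C_ss) e^(−a t).
C(59.1) = 3.1552 + (-3.1552)·e^(−0.039281·59.1) = 3.1552 + (-3.1552)·0.098126 = 2.8456 mol/L.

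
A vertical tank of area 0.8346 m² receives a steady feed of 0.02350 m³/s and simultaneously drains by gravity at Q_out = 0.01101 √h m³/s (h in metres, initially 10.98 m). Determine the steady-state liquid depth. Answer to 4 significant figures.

Accumulation of liquid (constant cross-section A): A dh/dt = Q_in − 0.01101 √h. At steady state dh/dt = 0:
Q_in = 0.01101 √h_ss ⇒ √h_ss = 0.02350/0.01101 = 2.13442.
h_ss = 2.13442² = 4.55576 m. (Since h₀ = 10.98 m > h_ss, the level will fall toward this value.)

4.556 m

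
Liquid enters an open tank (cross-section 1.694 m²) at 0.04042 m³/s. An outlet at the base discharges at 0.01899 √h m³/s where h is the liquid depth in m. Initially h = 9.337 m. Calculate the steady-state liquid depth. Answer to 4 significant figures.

4.530 m

Level balance: A dh/dt = 0.04042 − 0.01899 √h. Setting dh/dt = 0:
Q_in = 0.01899 √h_ss ⇒ √h_ss = 0.04042/0.01899 = 2.12849.
h_ss = 2.12849² = 4.53046 m. (Since h₀ = 9.337 m > h_ss, the level will fall toward this value.)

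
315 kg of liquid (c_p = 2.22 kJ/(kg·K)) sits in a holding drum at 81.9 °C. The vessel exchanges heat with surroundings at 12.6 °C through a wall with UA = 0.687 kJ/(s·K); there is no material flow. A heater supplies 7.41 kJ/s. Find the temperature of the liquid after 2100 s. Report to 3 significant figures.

M c_p dT/dt = −UA(T − T_amb) + Q̇.
dT/dt = (T_ss − T)/τ with T_ss = T_amb + Q̇/UA = 12.6 + 7.41/0.687 = 23.386 °C, τ = M c_p/UA = 315·2.22/0.687 = 1017.9 s.
Solution: T(t) = T_ss + (T₀ − T_ss) e^(−t/τ).
T(2100) = 23.386 + (58.514)·0.12706 = 30.821 °C.

30.8 °C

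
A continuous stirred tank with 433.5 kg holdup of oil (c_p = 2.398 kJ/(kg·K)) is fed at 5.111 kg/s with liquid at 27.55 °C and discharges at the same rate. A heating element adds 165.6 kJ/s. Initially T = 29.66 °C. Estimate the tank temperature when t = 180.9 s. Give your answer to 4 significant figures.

First-law balance (no shaft work): M c_p dT/dt = ṁ c_p (T_in − T) + 165.6.
τ = M/ṁ = 84.8171 s; T_ss = T_in + Q̇/(ṁ c_p) = 27.55 + 165.6/(5.111·2.398) = 41.0616 °C.
T approaches T_ss exponentially: T(t) = T_ss + (T₀ − T_ss) e^(−t/τ).
T(180.9) = 41.0616 + (-11.4016)·e^(−180.9/84.8171) = 41.0616 + (-11.4016)·0.118502 = 39.7104 °C.

39.71 °C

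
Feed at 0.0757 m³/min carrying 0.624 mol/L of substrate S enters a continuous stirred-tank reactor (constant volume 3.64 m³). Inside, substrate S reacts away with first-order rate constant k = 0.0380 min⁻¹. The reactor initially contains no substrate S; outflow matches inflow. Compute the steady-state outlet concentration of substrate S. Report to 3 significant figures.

V dC/dt = Q(C_in − C) − k V C.
Steady state (dC/dt = 0): C_ss = Q C_in/(Q + kV) = C_in/(1 + kV/Q).
C_ss = 0.0757·0.624/(0.0757 + 0.0380·3.64) = 0.047237/0.21402 = 0.22071 mol/L.

0.221 mol/L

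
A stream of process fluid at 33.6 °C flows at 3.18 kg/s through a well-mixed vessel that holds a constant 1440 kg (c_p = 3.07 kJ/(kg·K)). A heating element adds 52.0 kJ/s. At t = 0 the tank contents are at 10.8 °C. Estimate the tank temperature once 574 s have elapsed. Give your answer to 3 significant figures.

31.0 °C

M c_p dT/dt = ṁ c_p (T_in − T) + Q̇.
Rearrange: dT/dt = (T_ss − T)/τ with τ = M/ṁ = 452.83 s and T_ss = T_in + Q̇/(ṁ c_p) = 38.926 °C.
T approaches T_ss exponentially: T(t) = T_ss + (T₀ − T_ss) e^(−t/τ).
T(574) = 38.926 + (-28.126)·e^(−574/452.83) = 38.926 + (-28.126)·0.28151 = 31.009 °C.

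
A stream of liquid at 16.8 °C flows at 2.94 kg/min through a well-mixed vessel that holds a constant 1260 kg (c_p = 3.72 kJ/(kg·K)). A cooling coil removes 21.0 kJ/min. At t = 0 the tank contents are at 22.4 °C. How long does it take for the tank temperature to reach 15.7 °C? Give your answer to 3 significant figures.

950 min

M c_p dT/dt = ṁ c_p (T_in − T) − Q̇.
τ = M/ṁ = 428.57 min; T_ss = T_in − Q̇/(ṁ c_p) = 14.880 °C.
T(t) = T_ss + (T₀ − T_ss) e^(−t/τ). Set T = 15.7:
e^(−t/τ) = (15.7 − 14.880)/(22.4 − 14.880) = 0.10906
t = −428.57 · ln(0.10906) = 949.66 min.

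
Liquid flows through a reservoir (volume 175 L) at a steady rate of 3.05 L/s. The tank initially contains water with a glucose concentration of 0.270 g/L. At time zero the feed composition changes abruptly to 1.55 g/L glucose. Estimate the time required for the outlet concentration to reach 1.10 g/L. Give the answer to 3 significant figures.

60.0 s

Species balance: V dC/dt = Q(C_in − C) ⇒ τ = V/Q = 57.377 s.
C(t) = C_in + (C₀ − C_in) e^(−t/τ). Set C = 1.10 and solve for t:
e^(−t/τ) = (C − C_in)/(C₀ − C_in) = (1.10 − 1.55)/(0.270 − 1.55) = 0.35156
t = −τ ln(…) = 57.377 × 1.0454 = 59.980 s.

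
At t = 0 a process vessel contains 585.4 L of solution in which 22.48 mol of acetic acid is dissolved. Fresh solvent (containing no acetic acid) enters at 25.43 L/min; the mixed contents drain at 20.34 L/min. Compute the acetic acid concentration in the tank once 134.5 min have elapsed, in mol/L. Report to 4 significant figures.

0.0008015 mol/L

Let m(t) be the amount of acetic acid. Volume: V(t) = V₀ + (Q_in − Q_out) t = 585.4 + 5.09000 t; V(134.5) = 1270.01 L.
No acetic acid enters, so dm/dt = −Q_out · (m/V).
Separate: dm/m = −Q_out dt/V(t) ⇒ ln(m/m₀) = −(Q_out/(Q_in−Q_out)) ln(V/V₀).
m = m₀ (V₀/V)^(Q_out/(Q_in−Q_out)) = 22.48 × (585.4/1270.01)^(3.99607) = 1.01790 mol.
C = m/V = 1.01790/1270.01 = 0.000801497 mol/L.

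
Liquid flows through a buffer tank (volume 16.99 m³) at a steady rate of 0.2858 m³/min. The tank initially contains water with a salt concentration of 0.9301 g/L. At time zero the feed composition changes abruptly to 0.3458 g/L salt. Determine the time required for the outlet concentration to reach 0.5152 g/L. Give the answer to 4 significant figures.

73.60 min

Species balance on the tank: V dC/dt = Q(C_in − C), so τ = V/Q = 59.4472 min.
C(t) = C_in + (C₀ − C_in) e^(−t/τ). Set C = 0.5152 and solve for t:
e^(−t/τ) = (C − C_in)/(C₀ − C_in) = (0.5152 − 0.3458)/(0.9301 − 0.3458) = 0.289920
t = −τ ln(…) = 59.4472 × 1.23815 = 73.6046 min.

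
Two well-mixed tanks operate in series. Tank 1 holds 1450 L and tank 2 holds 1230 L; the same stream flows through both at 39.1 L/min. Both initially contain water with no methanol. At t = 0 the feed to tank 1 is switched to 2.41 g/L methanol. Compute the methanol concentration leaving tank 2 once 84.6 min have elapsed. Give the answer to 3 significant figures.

1.70 g/L

Each tank obeys Vᵢ dCᵢ/dt = Q(Cᵢ₋₁ − Cᵢ), so τᵢ = Vᵢ/Q.
τ₁ = 1450/39.1 = 37.084 min; τ₂ = 1230/39.1 = 31.458 min.
Tank 1: C₁ = C_in(1 − e^(−t/τ₁)). Tank 2 (τ₁ ≠ τ₂): C₂ = C_in[1 − (τ₁ e^(−t/τ₁) − τ₂ e^(−t/τ₂))/(τ₁ − τ₂)].
At t = 84.6: e^(−t/τ₁) = 0.10215, e^(−t/τ₂) = 0.067927.
C₂ = 2.41·[1 − (37.084·0.10215 − 31.458·0.067927)/(5.6266)] = 2.41·0.70649 = 1.7026 g/L.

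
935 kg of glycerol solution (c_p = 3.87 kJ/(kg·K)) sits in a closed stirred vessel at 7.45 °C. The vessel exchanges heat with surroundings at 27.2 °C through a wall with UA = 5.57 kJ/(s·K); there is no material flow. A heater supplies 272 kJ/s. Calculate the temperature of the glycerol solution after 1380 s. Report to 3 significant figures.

67.8 °C

M c_p dT/dt = −UA(T − T_amb) + Q̇.
dT/dt = (T_ss − T)/τ with T_ss = T_amb + Q̇/UA = 27.2 + 272/5.57 = 76.033 °C, τ = M c_p/UA = 935·3.87/5.57 = 649.63 s.
Solution: T(t) = T_ss + (T₀ − T_ss) e^(−t/τ).
T(1380) = 76.033 + (-68.583)·0.11952 = 67.836 °C.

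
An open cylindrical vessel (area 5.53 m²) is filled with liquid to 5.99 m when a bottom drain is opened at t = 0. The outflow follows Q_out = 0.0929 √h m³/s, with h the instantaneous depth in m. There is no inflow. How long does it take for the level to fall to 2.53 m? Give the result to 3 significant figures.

A dh/dt = −Q_out = −0.0929 √h.
This is separable: 2 d(√h)/dt = −0.0929/A, so √h = √h₀ − (0.0929/(2A)) t.
t = 2A(√h₀ − √h)/0.0929 = 2·5.53·(√5.99 − √2.53)/0.0929
  = 11.060 × (2.4474 − 1.5906) / 0.0929 = 102.01 s.

102 s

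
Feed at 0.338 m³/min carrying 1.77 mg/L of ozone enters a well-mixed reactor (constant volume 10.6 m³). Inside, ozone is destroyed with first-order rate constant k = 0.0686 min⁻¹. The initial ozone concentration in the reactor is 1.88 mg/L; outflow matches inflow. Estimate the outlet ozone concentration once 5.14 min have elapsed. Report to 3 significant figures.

1.35 mg/L

Species balance: V dC/dt = Q C_in − Q C − k V C.
This is linear with rate a = Q/V + k = 0.10049 min⁻¹.
C_ss = Q C_in/(Q + kV) = 0.56166 mg/L; C(t) = C_ss + (C₀ − C_ss) e^(−a t).
C(5.14) = 0.56166 + (1.3183)·e^(−0.10049·5.14) = 0.56166 + (1.3183)·0.59660 = 1.3482 mg/L.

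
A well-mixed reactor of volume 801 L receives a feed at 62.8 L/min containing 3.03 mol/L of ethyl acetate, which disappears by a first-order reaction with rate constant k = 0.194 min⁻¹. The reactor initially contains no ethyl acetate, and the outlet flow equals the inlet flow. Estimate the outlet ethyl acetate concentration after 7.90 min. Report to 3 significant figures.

0.771 mol/L

Accumulation = in − out − consumed: V dC/dt = Q C_in − Q C − k V C.
This is linear with rate a = Q/V + k = 0.27240 min⁻¹.
C_ss = Q C_in/(Q + kV) = 0.87209 mol/L; C(t) = C_ss + (C₀ − C_ss) e^(−a t).
C(7.90) = 0.87209 + (-0.87209)·e^(−0.27240·7.90) = 0.87209 + (-0.87209)·0.11625 = 0.77070 mol/L.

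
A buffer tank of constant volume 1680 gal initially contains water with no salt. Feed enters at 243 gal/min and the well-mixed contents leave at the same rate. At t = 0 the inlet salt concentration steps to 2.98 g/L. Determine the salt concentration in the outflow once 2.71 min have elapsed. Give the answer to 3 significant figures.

0.966 g/L

Accumulation = in − out for the solute gives V dC/dt = Q(C_in − C).
Time constant τ = V/Q = 1680/243 = 6.9136 min.
Solution: C(t) = C_in + (C₀ − C_in) e^(−t/τ).
C(2.71) = 2.98 + (0 − 2.98)·e^(−2.71/6.9136) = 2.98 + (-2.9800)·0.67572 = 0.96637 g/L.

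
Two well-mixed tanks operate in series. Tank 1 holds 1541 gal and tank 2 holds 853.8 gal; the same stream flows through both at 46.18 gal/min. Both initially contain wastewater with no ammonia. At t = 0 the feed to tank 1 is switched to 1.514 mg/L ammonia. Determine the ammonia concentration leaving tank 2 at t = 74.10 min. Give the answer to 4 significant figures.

1.180 mg/L

Species balance on tank i: dCᵢ/dt = (Cᵢ₋₁ − Cᵢ)/τᵢ with τᵢ = Vᵢ/Q.
τ₁ = 1541/46.18 = 33.3694 min; τ₂ = 853.8/46.18 = 18.4885 min.
Tank 1: C₁ = C_in(1 − e^(−t/τ₁)). Tank 2 (τ₁ ≠ τ₂): C₂ = C_in[1 − (τ₁ e^(−t/τ₁) − τ₂ e^(−t/τ₂))/(τ₁ − τ₂)].
At t = 74.10: e^(−t/τ₁) = 0.108544, e^(−t/τ₂) = 0.0181717.
C₂ = 1.514·[1 − (33.3694·0.108544 − 18.4885·0.0181717)/(14.8809)] = 1.514·0.779173 = 1.17967 mg/L.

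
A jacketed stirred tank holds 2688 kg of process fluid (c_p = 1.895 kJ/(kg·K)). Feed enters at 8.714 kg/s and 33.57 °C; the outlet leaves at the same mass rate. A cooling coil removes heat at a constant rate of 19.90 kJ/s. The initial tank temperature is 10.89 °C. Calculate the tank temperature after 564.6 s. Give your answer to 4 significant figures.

M c_p dT/dt = ṁ c_p (T_in − T) − Q̇.
τ = M/ṁ = 308.469 s; T_ss = T_in − Q̇/(ṁ c_p) = 33.57 − 19.90/(8.714·1.895) = 32.3649 °C.
T approaches T_ss exponentially: T(t) = T_ss + (T₀ − T_ss) e^(−t/τ).
T(564.6) = 32.3649 + (-21.4749)·e^(−564.6/308.469) = 32.3649 + (-21.4749)·0.160361 = 28.9212 °C.

28.92 °C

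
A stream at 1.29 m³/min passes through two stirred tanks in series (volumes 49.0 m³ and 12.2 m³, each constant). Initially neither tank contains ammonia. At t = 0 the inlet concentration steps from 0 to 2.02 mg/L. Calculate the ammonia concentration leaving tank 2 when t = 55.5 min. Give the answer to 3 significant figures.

1.40 mg/L

Species balance on tank i: dCᵢ/dt = (Cᵢ₋₁ − Cᵢ)/τᵢ with τᵢ = Vᵢ/Q.
τ₁ = 49.0/1.29 = 37.984 min; τ₂ = 12.2/1.29 = 9.4574 min.
Solving the cascade with C₁(0)=C₂(0)=0 gives C₂(t) = C_in[1 − (τ₁ e^(−t/τ₁) − τ₂ e^(−t/τ₂))/(τ₁ − τ₂)].
At t = 55.5: e^(−t/τ₁) = 0.23198, e^(−t/τ₂) = 0.0028273.
C₂ = 2.02·[1 − (37.984·0.23198 − 9.4574·0.0028273)/(28.527)] = 2.02·0.69206 = 1.3980 mg/L.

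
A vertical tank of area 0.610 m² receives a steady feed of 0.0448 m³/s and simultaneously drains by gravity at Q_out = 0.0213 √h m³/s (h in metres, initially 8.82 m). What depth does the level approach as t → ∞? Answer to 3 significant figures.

4.42 m

Level balance: A dh/dt = 0.0448 − 0.0213 √h. Setting dh/dt = 0:
Q_in = 0.0213 √h_ss ⇒ √h_ss = 0.0448/0.0213 = 2.1033.
h_ss = 2.1033² = 4.4238 m. (Since h₀ = 8.82 m > h_ss, the level will fall toward this value.)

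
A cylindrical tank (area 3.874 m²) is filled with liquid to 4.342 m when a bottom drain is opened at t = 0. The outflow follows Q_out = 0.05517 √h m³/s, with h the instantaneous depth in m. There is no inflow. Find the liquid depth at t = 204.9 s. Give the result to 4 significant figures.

With no inflow, A dh/dt = −0.05517 √h.
∫ h^(−1/2) dh = −(0.05517/A) ∫ dt, giving 2√h = 2√h₀ − (0.05517/A) t.
√h = √4.342 − 0.05517·204.9/(2·3.874) = 2.08375 − 1.45900 = 0.624746.
h = 0.624746² = 0.390308 m.

0.3903 m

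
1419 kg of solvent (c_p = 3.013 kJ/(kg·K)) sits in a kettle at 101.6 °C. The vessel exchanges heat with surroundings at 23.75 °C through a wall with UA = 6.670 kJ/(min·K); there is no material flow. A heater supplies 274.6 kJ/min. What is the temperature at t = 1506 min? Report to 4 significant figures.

68.42 °C

Lumped-capacitance energy balance: M c_p dT/dt = UA(T_amb − T) + Q̇.
dT/dt = (T_ss − T)/τ with T_ss = T_amb + Q̇/UA = 23.75 + 274.6/6.670 = 64.9194 °C, τ = M c_p/UA = 1419·3.013/6.670 = 640.997 min.
T approaches T_ss exponentially: T(t) = T_ss + (T₀ − T_ss) e^(−t/τ).
T(1506) = 64.9194 + (36.6806)·0.0954200 = 68.4195 °C.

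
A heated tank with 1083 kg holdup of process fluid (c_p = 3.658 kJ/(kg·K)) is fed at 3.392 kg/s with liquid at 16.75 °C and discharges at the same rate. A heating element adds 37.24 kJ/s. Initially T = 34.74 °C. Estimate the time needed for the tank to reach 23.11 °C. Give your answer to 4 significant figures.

Energy balance: M c_p dT/dt = ṁ c_p (T_in − T) + 37.24.
τ = M/ṁ = 319.281 s; T_ss = T_in + Q̇/(ṁ c_p) = 19.7513 °C.
T(t) = T_ss + (T₀ − T_ss) e^(−t/τ). Set T = 23.11:
e^(−t/τ) = (23.11 − 19.7513)/(34.74 − 19.7513) = 0.224082
t = −319.281 · ln(0.224082) = 477.562 s.

477.6 s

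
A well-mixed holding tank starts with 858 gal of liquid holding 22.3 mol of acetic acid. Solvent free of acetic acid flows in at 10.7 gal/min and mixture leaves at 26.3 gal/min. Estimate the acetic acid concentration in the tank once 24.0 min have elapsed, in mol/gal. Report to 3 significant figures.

0.0175 mol/gal

Total volume: dV/dt = Q_in − Q_out = -15.600 gal/min, so V(t) = 858 − 15.600 t and V(24.0) = 483.60 gal.
No acetic acid enters, so dm/dt = −Q_out · (m/V).
dm/m = −Q_out dt/(V₀ − 15.600 t); integrating gives ln(m/m₀) = −(Q_out/(Q_in−Q_out)) ln(V/V₀).
m = m₀ (V₀/V)^(Q_out/(Q_in−Q_out)) = 22.3 × (858/483.60)^(-1.6859) = 8.4823 mol.
C = m/V = 8.4823/483.60 = 0.017540 mol/gal.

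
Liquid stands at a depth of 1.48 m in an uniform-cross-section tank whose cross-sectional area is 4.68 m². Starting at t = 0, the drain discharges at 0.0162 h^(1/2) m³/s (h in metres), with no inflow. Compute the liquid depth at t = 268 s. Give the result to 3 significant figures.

Volume balance on the tank: A dh/dt = −0.0162 √h.
Separate and integrate: 2(√h − √h₀) = −(0.0162/A) t.
√h = √1.48 − 0.0162·268/(2·4.68) = 1.2166 − 0.46385 = 0.75271.
h = 0.75271² = 0.56657 m.

0.567 m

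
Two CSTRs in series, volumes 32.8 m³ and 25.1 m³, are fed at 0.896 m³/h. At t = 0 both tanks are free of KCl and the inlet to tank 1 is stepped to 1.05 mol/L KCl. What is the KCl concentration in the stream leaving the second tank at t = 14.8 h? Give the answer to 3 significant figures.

0.0827 mol/L

Species balance on tank i: dCᵢ/dt = (Cᵢ₋₁ − Cᵢ)/τᵢ with τᵢ = Vᵢ/Q.
τ₁ = 32.8/0.896 = 36.607 h; τ₂ = 25.1/0.896 = 28.013 h.
Tank 1: C₁ = C_in(1 − e^(−t/τ₁)). Tank 2 (τ₁ ≠ τ₂): C₂ = C_in[1 − (τ₁ e^(−t/τ₁) − τ₂ e^(−t/τ₂))/(τ₁ − τ₂)].
At t = 14.8: e^(−t/τ₁) = 0.66745, e^(−t/τ₂) = 0.58960.
C₂ = 1.05·[1 − (36.607·0.66745 − 28.013·0.58960)/(8.5937)] = 1.05·0.078770 = 0.082708 mol/L.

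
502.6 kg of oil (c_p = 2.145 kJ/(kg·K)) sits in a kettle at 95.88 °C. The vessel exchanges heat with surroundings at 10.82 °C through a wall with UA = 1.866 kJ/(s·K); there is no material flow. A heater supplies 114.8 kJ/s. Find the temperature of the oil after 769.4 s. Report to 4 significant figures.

Lumped-capacitance energy balance: M c_p dT/dt = UA(T_amb − T) + Q̇.
dT/dt = (T_ss − T)/τ with T_ss = T_amb + Q̇/UA = 10.82 + 114.8/1.866 = 72.3420 °C, τ = M c_p/UA = 502.6·2.145/1.866 = 577.748 s.
This is linear first-order; T(t) = T_ss + (T₀ − T_ss) e^(−t/τ).
T(769.4) = 72.3420 + (23.5380)·0.264022 = 78.5565 °C.

78.56 °C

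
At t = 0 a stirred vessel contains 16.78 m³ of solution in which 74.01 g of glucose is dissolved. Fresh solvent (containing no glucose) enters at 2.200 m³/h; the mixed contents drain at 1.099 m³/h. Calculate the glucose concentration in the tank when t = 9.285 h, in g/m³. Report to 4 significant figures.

1.705 g/m³

Let m(t) be the amount of glucose. Volume: V(t) = V₀ + (Q_in − Q_out) t = 16.78 + 1.10100 t; V(9.285) = 27.0028 m³.
No glucose enters, so dm/dt = −Q_out · (m/V).
dm/m = −Q_out dt/(V₀ + 1.10100 t); integrating gives ln(m/m₀) = −(Q_out/(Q_in−Q_out)) ln(V/V₀).
m = m₀ (V₀/V)^(Q_out/(Q_in−Q_out)) = 74.01 × (16.78/27.0028)^(0.998183) = 46.0309 g.
C = m/V = 46.0309/27.0028 = 1.70467 g/m³.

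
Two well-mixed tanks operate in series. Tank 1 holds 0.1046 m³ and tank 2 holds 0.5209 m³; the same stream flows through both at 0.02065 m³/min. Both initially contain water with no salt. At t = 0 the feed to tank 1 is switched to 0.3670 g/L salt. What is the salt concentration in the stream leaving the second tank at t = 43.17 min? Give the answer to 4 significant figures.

Time constants: τᵢ = Vᵢ/Q for each well-mixed tank.
τ₁ = 0.1046/0.02065 = 5.06538 min; τ₂ = 0.5209/0.02065 = 25.2252 min.
Tank 1: C₁ = C_in(1 − e^(−t/τ₁)). Tank 2 (τ₁ ≠ τ₂): C₂ = C_in[1 − (τ₁ e^(−t/τ₁) − τ₂ e^(−t/τ₂))/(τ₁ − τ₂)].
At t = 43.17: e^(−t/τ₁) = 0.000198928, e^(−t/τ₂) = 0.180615.
C₂ = 0.3670·[1 − (5.06538·0.000198928 − 25.2252·0.180615)/(-20.1598)] = 0.3670·0.774053 = 0.284077 g/L.

0.2841 g/L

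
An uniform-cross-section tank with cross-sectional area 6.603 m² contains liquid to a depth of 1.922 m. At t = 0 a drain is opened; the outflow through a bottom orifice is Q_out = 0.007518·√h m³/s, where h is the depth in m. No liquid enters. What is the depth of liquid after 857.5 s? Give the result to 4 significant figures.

With no inflow, A dh/dt = −0.007518 √h.
This is separable: 2 d(√h)/dt = −0.007518/A, so √h = √h₀ − (0.007518/(2A)) t.
√h = √1.922 − 0.007518·857.5/(2·6.603) = 1.38636 − 0.488163 = 0.898199.
h = 0.898199² = 0.806761 m.

0.8068 m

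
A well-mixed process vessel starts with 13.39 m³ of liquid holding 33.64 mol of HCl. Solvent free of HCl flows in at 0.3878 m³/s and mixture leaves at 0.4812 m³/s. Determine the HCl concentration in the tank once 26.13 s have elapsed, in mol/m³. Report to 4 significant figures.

1.090 mol/m³

Total volume: dV/dt = Q_in − Q_out = -0.0934000 m³/s, so V(t) = 13.39 − 0.0934000 t and V(26.13) = 10.9495 m³.
Solute balance: dm/dt = 0 − Q_out C = −Q_out m/V(t).
Separate: dm/m = −Q_out dt/V(t) ⇒ ln(m/m₀) = −(Q_out/(Q_in−Q_out)) ln(V/V₀).
m = m₀ (V₀/V)^(Q_out/(Q_in−Q_out)) = 33.64 × (13.39/10.9495)^(-5.15203) = 11.9297 mol.
C = m/V = 11.9297/10.9495 = 1.08953 mol/m³.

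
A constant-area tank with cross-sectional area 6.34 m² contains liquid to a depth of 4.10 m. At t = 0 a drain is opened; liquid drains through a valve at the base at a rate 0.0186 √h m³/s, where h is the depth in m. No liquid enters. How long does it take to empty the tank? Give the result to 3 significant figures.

1380 s

With no inflow, A dh/dt = −0.0186 √h.
Separate and integrate: 2(√h − √h₀) = −(0.0186/A) t.
Tank is empty when √h = 0: t_empty = 2A√h₀/0.0186.
t_empty = 2·6.34·√4.10/0.0186 = 12.680·2.0248/0.0186 = 1380.4 s.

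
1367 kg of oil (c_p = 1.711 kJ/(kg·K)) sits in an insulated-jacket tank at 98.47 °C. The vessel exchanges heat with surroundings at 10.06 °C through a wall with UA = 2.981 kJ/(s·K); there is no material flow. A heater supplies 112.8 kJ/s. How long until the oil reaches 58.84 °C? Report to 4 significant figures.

First-law balance (no shaft work): M c_p dT/dt = −UA(T − T_amb) + Q̇.
τ = M c_p/UA = 784.615 s; T_ss = T_amb + Q̇/UA = 10.06 + 112.8/2.981 = 47.8997 °C.
T(t) = T_ss + (T₀ − T_ss)e^(−t/τ); set T = 58.84:
t = −τ ln[(T − T_ss)/(T₀ − T_ss)] = −784.615 · ln(0.216339) = 1201.17 s.

1201 s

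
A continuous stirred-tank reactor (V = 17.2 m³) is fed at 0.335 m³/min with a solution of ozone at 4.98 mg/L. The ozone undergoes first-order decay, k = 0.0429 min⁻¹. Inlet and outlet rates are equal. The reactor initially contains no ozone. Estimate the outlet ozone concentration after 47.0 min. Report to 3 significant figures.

1.47 mg/L

Accumulation = in − out − consumed: V dC/dt = Q C_in − Q C − k V C.
dC/dt = (Q/V) C_in − (Q/V + k) C; effective rate a = Q/V + k = 0.019477 + 0.0429 = 0.062377 min⁻¹.
C_ss = Q C_in/(Q + kV) = 1.5550 mg/L; C(t) = C_ss + (C₀ − C_ss) e^(−a t).
C(47.0) = 1.5550 + (-1.5550)·e^(−0.062377·47.0) = 1.5550 + (-1.5550)·0.053306 = 1.4721 mg/L.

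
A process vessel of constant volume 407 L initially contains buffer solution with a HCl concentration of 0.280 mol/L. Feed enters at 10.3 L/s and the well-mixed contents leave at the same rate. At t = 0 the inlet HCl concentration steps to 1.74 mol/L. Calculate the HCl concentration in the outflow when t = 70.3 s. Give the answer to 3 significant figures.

Mass balance on the solute (V constant): V dC/dt = Q(C_in − C).
So dC/dt = (C_in − C)/τ with τ = V/Q = 407/10.3 = 39.515 s.
C approaches C_in exponentially: C(t) = C_in + (C₀ − C_in) e^(−t/τ).
C(70.3) = 1.74 + (0.280 − 1.74)·e^(−70.3/39.515) = 1.74 + (-1.4600)·0.16879 = 1.4936 mol/L.

1.49 mol/L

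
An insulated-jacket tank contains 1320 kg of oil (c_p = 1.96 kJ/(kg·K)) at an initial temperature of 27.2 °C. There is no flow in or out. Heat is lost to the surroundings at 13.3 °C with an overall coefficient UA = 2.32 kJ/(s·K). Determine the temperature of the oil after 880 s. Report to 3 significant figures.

M c_p dT/dt = −UA(T − T_amb).
dT/dt = (T_ss − T)/τ with T_ss = T_amb = 13.300 °C, τ = M c_p/UA = 1320·1.96/2.32 = 1115.2 s.
Solution: T(t) = T_ss + (T₀ − T_ss) e^(−t/τ).
T(880) = 13.300 + (13.900)·0.45425 = 19.614 °C.

19.6 °C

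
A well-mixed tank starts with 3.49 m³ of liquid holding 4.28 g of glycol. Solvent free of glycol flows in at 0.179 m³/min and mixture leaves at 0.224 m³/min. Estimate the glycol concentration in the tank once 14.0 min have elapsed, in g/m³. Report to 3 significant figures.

Total volume: dV/dt = Q_in − Q_out = -0.045000 m³/min, so V(t) = 3.49 − 0.045000 t and V(14.0) = 2.8600 m³.
Species balance (pure solvent in): dm/dt = −Q_out · m/V(t).
dm/m = −Q_out dt/(V₀ − 0.045000 t); integrating gives ln(m/m₀) = −(Q_out/(Q_in−Q_out)) ln(V/V₀).
m = m₀ (V₀/V)^(Q_out/(Q_in−Q_out)) = 4.28 × (3.49/2.8600)^(-4.9778) = 1.5888 g.
C = m/V = 1.5888/2.8600 = 0.55552 g/m³.

0.556 g/m³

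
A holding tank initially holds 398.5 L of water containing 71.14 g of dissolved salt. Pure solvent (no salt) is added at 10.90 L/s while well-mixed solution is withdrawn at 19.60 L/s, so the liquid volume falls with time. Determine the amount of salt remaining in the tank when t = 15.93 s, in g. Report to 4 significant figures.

Let m(t) be the amount of salt. Volume: V(t) = V₀ + (Q_in − Q_out) t = 398.5 − 8.70000 t; V(15.93) = 259.909 L.
Solute balance: dm/dt = 0 − Q_out C = −Q_out m/V(t).
dm/m = −Q_out dt/(V₀ − 8.70000 t); integrating gives ln(m/m₀) = −(Q_out/(Q_in−Q_out)) ln(V/V₀).
m = m₀ (V₀/V)^(Q_out/(Q_in−Q_out)) = 71.14 × (398.5/259.909)^(-2.25287) = 27.1622 g.

27.16 g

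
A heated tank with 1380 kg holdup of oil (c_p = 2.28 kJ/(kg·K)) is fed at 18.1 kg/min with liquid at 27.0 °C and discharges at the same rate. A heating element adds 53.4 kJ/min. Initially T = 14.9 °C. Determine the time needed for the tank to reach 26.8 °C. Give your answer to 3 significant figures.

167 min

M c_p dT/dt = ṁ c_p (T_in − T) + Q̇.
τ = M/ṁ = 76.243 min; T_ss = T_in + Q̇/(ṁ c_p) = 28.294 °C.
T(t) = T_ss + (T₀ − T_ss) e^(−t/τ). Set T = 26.8:
e^(−t/τ) = (26.8 − 28.294)/(14.9 − 28.294) = 0.11154
t = −76.243 · ln(0.11154) = 167.23 min.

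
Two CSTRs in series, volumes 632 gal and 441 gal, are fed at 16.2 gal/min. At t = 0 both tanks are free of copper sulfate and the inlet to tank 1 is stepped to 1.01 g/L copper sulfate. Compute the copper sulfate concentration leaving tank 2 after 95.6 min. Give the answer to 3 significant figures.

Species balance on tank i: dCᵢ/dt = (Cᵢ₋₁ − Cᵢ)/τᵢ with τᵢ = Vᵢ/Q.
τ₁ = 632/16.2 = 39.012 min; τ₂ = 441/16.2 = 27.222 min.
Solving the cascade with C₁(0)=C₂(0)=0 gives C₂(t) = C_in[1 − (τ₁ e^(−t/τ₁) − τ₂ e^(−t/τ₂))/(τ₁ − τ₂)].
At t = 95.6: e^(−t/τ₁) = 0.086250, e^(−t/τ₂) = 0.029842.
C₂ = 1.01·[1 − (39.012·0.086250 − 27.222·0.029842)/(11.790)] = 1.01·0.78351 = 0.79135 g/L.

0.791 g/L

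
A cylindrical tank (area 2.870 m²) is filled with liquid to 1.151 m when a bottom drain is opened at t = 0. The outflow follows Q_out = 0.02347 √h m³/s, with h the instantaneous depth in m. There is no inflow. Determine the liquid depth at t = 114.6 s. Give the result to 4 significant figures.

0.3651 m

With no inflow, A dh/dt = −0.02347 √h.
This is separable: 2 d(√h)/dt = −0.02347/A, so √h = √h₀ − (0.02347/(2A)) t.
√h = √1.151 − 0.02347·114.6/(2·2.870) = 1.07285 − 0.468582 = 0.604264.
h = 0.604264² = 0.365136 m.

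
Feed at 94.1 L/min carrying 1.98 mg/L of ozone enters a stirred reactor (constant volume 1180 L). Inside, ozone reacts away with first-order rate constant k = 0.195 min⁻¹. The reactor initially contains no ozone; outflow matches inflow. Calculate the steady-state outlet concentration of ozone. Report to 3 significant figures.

0.575 mg/L

V dC/dt = Q(C_in − C) − k V C.
Steady state (dC/dt = 0): C_ss = Q C_in/(Q + kV) = C_in/(1 + kV/Q).
C_ss = 94.1·1.98/(94.1 + 0.195·1180) = 186.32/324.20 = 0.57470 mg/L.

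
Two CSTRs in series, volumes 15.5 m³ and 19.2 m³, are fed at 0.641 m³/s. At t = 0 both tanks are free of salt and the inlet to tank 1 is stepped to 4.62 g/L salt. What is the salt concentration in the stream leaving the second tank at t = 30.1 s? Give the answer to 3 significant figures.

1.42 g/L

Each tank obeys Vᵢ dCᵢ/dt = Q(Cᵢ₋₁ − Cᵢ), so τᵢ = Vᵢ/Q.
τ₁ = 15.5/0.641 = 24.181 s; τ₂ = 19.2/0.641 = 29.953 s.
Tank 1: C₁ = C_in(1 − e^(−t/τ₁)). Tank 2 (τ₁ ≠ τ₂): C₂ = C_in[1 − (τ₁ e^(−t/τ₁) − τ₂ e^(−t/τ₂))/(τ₁ − τ₂)].
At t = 30.1: e^(−t/τ₁) = 0.28800, e^(−t/τ₂) = 0.36608.
C₂ = 4.62·[1 − (24.181·0.28800 − 29.953·0.36608)/(-5.7722)] = 4.62·0.30684 = 1.4176 g/L.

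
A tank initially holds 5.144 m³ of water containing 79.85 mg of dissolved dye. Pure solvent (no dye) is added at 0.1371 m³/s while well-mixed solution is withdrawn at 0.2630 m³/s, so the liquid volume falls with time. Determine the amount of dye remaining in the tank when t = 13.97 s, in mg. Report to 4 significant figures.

33.32 mg

Total volume: dV/dt = Q_in − Q_out = -0.125900 m³/s, so V(t) = 5.144 − 0.125900 t and V(13.97) = 3.38518 m³.
No dye enters, so dm/dt = −Q_out · (m/V).
Separate: dm/m = −Q_out dt/V(t) ⇒ ln(m/m₀) = −(Q_out/(Q_in−Q_out)) ln(V/V₀).
m = m₀ (V₀/V)^(Q_out/(Q_in−Q_out)) = 79.85 × (5.144/3.38518)^(-2.08896) = 33.3173 mg.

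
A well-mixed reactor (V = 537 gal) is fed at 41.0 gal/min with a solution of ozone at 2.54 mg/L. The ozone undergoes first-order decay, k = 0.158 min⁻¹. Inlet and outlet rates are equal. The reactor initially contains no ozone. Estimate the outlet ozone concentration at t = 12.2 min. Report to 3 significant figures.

Species balance: V dC/dt = Q C_in − Q C − k V C.
This is linear with rate a = Q/V + k = 0.23435 min⁻¹.
C_ss = Q C_in/(Q + kV) = 0.82752 mg/L; C(t) = C_ss + (C₀ − C_ss) e^(−a t).
C(12.2) = 0.82752 + (-0.82752)·e^(−0.23435·12.2) = 0.82752 + (-0.82752)·0.057322 = 0.78008 mg/L.

0.780 mg/L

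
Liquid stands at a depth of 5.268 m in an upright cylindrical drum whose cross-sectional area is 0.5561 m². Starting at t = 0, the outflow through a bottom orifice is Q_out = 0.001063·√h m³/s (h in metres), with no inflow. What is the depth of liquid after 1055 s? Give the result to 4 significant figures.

1.656 m

A dh/dt = −Q_out = −0.001063 √h.
This is separable: 2 d(√h)/dt = −0.001063/A, so √h = √h₀ − (0.001063/(2A)) t.
√h = √5.268 − 0.001063·1055/(2·0.5561) = 2.29521 − 1.00833 = 1.28688.
h = 1.28688² = 1.65607 m.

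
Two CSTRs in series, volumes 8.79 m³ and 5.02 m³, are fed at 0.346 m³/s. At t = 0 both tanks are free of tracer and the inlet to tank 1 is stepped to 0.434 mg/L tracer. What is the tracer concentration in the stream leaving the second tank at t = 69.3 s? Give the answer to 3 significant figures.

Each tank obeys Vᵢ dCᵢ/dt = Q(Cᵢ₋₁ − Cᵢ), so τᵢ = Vᵢ/Q.
τ₁ = 8.79/0.346 = 25.405 s; τ₂ = 5.02/0.346 = 14.509 s.
Tank 1: C₁ = C_in(1 − e^(−t/τ₁)). Tank 2 (τ₁ ≠ τ₂): C₂ = C_in[1 − (τ₁ e^(−t/τ₁) − τ₂ e^(−t/τ₂))/(τ₁ − τ₂)].
At t = 69.3: e^(−t/τ₁) = 0.065360, e^(−t/τ₂) = 0.0084258.
C₂ = 0.434·[1 − (25.405·0.065360 − 14.509·0.0084258)/(10.896)] = 0.434·0.85883 = 0.37273 mg/L.

0.373 mg/L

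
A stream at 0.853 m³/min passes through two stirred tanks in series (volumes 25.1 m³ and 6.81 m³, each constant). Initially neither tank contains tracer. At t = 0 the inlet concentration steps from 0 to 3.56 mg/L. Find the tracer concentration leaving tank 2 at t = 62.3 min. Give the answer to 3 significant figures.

Each tank obeys Vᵢ dCᵢ/dt = Q(Cᵢ₋₁ − Cᵢ), so τᵢ = Vᵢ/Q.
τ₁ = 25.1/0.853 = 29.426 min; τ₂ = 6.81/0.853 = 7.9836 min.
Solving the cascade with C₁(0)=C₂(0)=0 gives C₂(t) = C_in[1 − (τ₁ e^(−t/τ₁) − τ₂ e^(−t/τ₂))/(τ₁ − τ₂)].
At t = 62.3: e^(−t/τ₁) = 0.12037, e^(−t/τ₂) = 0.00040830.
C₂ = 3.56·[1 − (29.426·0.12037 − 7.9836·0.00040830)/(21.442)] = 3.56·0.83497 = 2.9725 mg/L.

2.97 mg/L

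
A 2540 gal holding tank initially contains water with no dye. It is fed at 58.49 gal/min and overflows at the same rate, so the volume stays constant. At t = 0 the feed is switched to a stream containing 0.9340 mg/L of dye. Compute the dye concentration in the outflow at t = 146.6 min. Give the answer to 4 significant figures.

0.9021 mg/L

Mass balance on the solute (V constant): V dC/dt = Q(C_in − C).
Time constant τ = V/Q = 2540/58.49 = 43.4262 min.
C approaches C_in exponentially: C(t) = C_in + (C₀ − C_in) e^(−t/τ).
C(146.6) = 0.9340 + (0 − 0.9340)·e^(−146.6/43.4262) = 0.9340 + (-0.934000)·0.0341894 = 0.902067 mg/L.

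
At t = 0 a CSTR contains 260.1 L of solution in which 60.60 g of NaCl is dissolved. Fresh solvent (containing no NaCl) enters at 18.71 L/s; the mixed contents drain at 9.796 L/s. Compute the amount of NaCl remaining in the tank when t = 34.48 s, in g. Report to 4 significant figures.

25.71 g

Total volume: dV/dt = Q_in − Q_out = 8.91400 L/s, so V(t) = 260.1 + 8.91400 t and V(34.48) = 567.455 L.
Solute balance: dm/dt = 0 − Q_out C = −Q_out m/V(t).
dm/m = −Q_out dt/(V₀ + 8.91400 t); integrating gives ln(m/m₀) = −(Q_out/(Q_in−Q_out)) ln(V/V₀).
m = m₀ (V₀/V)^(Q_out/(Q_in−Q_out)) = 60.60 × (260.1/567.455)^(1.09895) = 25.7134 g.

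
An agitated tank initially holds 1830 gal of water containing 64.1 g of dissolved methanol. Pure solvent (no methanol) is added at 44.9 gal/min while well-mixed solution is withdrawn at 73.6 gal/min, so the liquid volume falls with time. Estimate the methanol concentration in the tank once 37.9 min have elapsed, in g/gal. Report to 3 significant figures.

Let m(t) be the amount of methanol. Volume: V(t) = V₀ + (Q_in − Q_out) t = 1830 − 28.700 t; V(37.9) = 742.27 gal.
Species balance (pure solvent in): dm/dt = −Q_out · m/V(t).
dm/m = −Q_out dt/(V₀ − 28.700 t); integrating gives ln(m/m₀) = −(Q_out/(Q_in−Q_out)) ln(V/V₀).
m = m₀ (V₀/V)^(Q_out/(Q_in−Q_out)) = 64.1 × (1830/742.27)^(-2.5645) = 6.3369 g.
C = m/V = 6.3369/742.27 = 0.0085371 g/gal.

0.00854 g/gal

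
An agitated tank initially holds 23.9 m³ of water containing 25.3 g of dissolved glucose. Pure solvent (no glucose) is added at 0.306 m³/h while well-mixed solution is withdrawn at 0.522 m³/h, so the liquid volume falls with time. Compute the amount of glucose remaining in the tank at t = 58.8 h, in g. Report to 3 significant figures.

4.05 g

Let m(t) be the amount of glucose. Volume: V(t) = V₀ + (Q_in − Q_out) t = 23.9 − 0.21600 t; V(58.8) = 11.199 m³.
Solute balance: dm/dt = 0 − Q_out C = −Q_out m/V(t).
dm/m = −Q_out dt/(V₀ − 0.21600 t); integrating gives ln(m/m₀) = −(Q_out/(Q_in−Q_out)) ln(V/V₀).
m = m₀ (V₀/V)^(Q_out/(Q_in−Q_out)) = 25.3 × (23.9/11.199)^(-2.4167) = 4.0507 g.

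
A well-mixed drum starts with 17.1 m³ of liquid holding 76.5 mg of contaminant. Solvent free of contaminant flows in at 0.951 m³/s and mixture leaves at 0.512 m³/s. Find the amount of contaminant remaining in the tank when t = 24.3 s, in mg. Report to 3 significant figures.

Total volume: dV/dt = Q_in − Q_out = 0.43900 m³/s, so V(t) = 17.1 + 0.43900 t and V(24.3) = 27.768 m³.
Solute balance: dm/dt = 0 − Q_out C = −Q_out m/V(t).
dm/m = −Q_out dt/(V₀ + 0.43900 t); integrating gives ln(m/m₀) = −(Q_out/(Q_in−Q_out)) ln(V/V₀).
m = m₀ (V₀/V)^(Q_out/(Q_in−Q_out)) = 76.5 × (17.1/27.768)^(1.1663) = 43.462 mg.

43.5 mg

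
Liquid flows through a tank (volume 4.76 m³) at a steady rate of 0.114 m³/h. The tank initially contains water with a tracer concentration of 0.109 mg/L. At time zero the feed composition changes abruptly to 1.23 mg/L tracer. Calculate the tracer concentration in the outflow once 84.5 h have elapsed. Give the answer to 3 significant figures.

Transient balance on the dissolved component: V dC/dt = Q(C_in − C).
So dC/dt = (C_in − C)/τ with τ = V/Q = 4.76/0.114 = 41.754 h.
This is linear first-order; C(t) = C_in + (C₀ − C_in) e^(−t/τ).
C(84.5) = 1.23 + (0.109 − 1.23)·e^(−84.5/41.754) = 1.23 + (-1.1210)·0.13216 = 1.0818 mg/L.

1.08 mg/L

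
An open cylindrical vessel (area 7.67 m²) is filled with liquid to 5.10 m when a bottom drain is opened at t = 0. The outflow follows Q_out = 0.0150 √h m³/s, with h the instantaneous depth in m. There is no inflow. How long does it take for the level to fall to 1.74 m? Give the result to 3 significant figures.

961 s

A dh/dt = −Q_out = −0.0150 √h.
∫ h^(−1/2) dh = −(0.0150/A) ∫ dt, giving 2√h = 2√h₀ − (0.0150/A) t.
t = 2A(√h₀ − √h)/0.0150 = 2·7.67·(√5.10 − √1.74)/0.0150
  = 15.340 × (2.2583 − 1.3191) / 0.0150 = 960.52 s.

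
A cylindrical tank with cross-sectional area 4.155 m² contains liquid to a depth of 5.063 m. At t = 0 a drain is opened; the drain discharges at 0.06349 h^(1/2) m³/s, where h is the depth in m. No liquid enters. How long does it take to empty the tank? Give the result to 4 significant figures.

294.5 s

With no inflow, A dh/dt = −0.06349 √h.
∫ h^(−1/2) dh = −(0.06349/A) ∫ dt, giving 2√h = 2√h₀ − (0.06349/A) t.
Set h = 0: 2√h₀ = (0.06349/A) t_empty ⇒ t_empty = 2A√h₀/0.06349.
t_empty = 2·4.155·√5.063/0.06349 = 8.31000·2.25011/0.06349 = 294.510 s.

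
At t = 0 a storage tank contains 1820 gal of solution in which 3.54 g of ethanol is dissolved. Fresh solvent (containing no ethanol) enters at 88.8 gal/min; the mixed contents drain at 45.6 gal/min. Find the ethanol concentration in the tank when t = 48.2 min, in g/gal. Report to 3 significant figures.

Total volume: dV/dt = Q_in − Q_out = 43.200 gal/min, so V(t) = 1820 + 43.200 t and V(48.2) = 3902.2 gal.
No ethanol enters, so dm/dt = −Q_out · (m/V).
dm/m = −Q_out dt/(V₀ + 43.200 t); integrating gives ln(m/m₀) = −(Q_out/(Q_in−Q_out)) ln(V/V₀).
m = m₀ (V₀/V)^(Q_out/(Q_in−Q_out)) = 3.54 × (1820/3902.2)^(1.0556) = 1.5826 g.
C = m/V = 1.5826/3902.2 = 0.00040555 g/gal.

0.000406 g/gal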